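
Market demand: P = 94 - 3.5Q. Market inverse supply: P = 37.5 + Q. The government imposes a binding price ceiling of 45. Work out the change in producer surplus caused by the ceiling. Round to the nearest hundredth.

-50.70

Free-market equilibrium: 94 - 3.5Q = 37.5 + Q gives Q* = 12.5556, P* = 50.0556.
At the ceiling price 45, quantity supplied is (45 - 37.5)/1 = 7.5; supply is the short side, so Q = 7.5 trades at P = 45.
PS goes from (1/2)(12.5556)(12.5556) = 78.821 to 28.125 (computed as (45 - 37.5)(7.5) - (1/2)(1)(7.5)^2), a change of -50.696.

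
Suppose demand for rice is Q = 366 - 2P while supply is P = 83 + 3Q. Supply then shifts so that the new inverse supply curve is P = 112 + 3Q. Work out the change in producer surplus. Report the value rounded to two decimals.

Rewriting demand in inverse form: P = 183 - 0.5Q.
Initial equilibrium: Q_0 = 28.5714, P_0 = 168.7143; CS_0 = (1/2)(28.5714)(14.2857) = 204.0816, PS_0 = (1/2)(28.5714)(85.7143) = 1224.4898.
New equilibrium: 183 - 0.5Q = 112 + 3Q gives Q_1 = 20.2857, P_1 = 172.8571; CS_1 = 102.8776, PS_1 = 617.2653.
Change in producer surplus = 617.2653 - 1224.4898 = -607.2245.

-607.22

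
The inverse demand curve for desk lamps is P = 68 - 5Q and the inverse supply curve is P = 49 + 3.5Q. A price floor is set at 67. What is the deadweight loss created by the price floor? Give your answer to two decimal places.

17.61

Free-market equilibrium: 68 - 5Q = 49 + 3.5Q gives Q* = 2.2353, P* = 56.8235.
At P = 67, buyers demand (68 - 67)/5 = 0.2 while sellers would supply more, so the quantity traded is 0.2 at price 67.
The lost-trades triangle has base Q* - 0.2 = 2.0353 and height equal to the gap between the curves at Q = 0.2, which is 67 - 49.7 = 17.3. DWL = (1/2)(2.0353)(17.3) = 17.6053.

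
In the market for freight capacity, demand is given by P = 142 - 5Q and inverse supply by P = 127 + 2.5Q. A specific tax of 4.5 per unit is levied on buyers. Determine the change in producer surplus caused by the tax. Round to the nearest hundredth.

-2.55

Pre-tax equilibrium: 142 - 5Q = 127 + 2.5Q gives Q* = 2, P* = 132.
A tax on buyers shifts demand down by 4.5: (142 - 4.5) - 5Q = 127 + 2.5Q, so Q_t = 1.4. Buyers pay P_b = 135; sellers receive P_s = P_b - 4.5 = 130.5.
Producers lose the trapezoid between P_s and P* out to Q_t plus the triangle from Q_t to Q*: change in PS = 2.45 - 5 = -2.55.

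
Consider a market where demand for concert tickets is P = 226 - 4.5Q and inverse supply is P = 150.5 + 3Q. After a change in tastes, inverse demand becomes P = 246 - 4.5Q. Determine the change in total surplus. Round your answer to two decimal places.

228.00

Initial equilibrium: Q_0 = 10.0667, P_0 = 180.7; CS_0 = (1/2)(10.0667)(45.3) = 228.01, PS_0 = (1/2)(10.0667)(30.2) = 152.0067.
New equilibrium: 246 - 4.5Q = 150.5 + 3Q gives Q_1 = 12.7333, P_1 = 188.7; CS_1 = 364.81, PS_1 = 243.2067.
Change in total surplus = (364.81 + 243.2067) - (228.01 + 152.0067) = 228.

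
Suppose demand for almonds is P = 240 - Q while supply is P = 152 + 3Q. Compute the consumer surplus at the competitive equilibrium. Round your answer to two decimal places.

Set 240 - Q = 152 + 3Q, which gives 88 = 4Q, so Q* = 22 and P* = 240 - (22) = 218.
Consumer surplus is the triangle under demand above P*: (1/2)(22)(240 - 218) = (1/2)(22)(22) = 242.

242.00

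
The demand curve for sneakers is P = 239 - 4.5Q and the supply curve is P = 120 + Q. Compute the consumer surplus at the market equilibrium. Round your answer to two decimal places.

Equilibrium: 239 - 4.5Q = 120 + Q, so Q* = 21.6364 and P* = 141.6364.
The demand choke price is 239, so CS = (1/2)(Q*)(239 - P*) = (1/2)(21.6364)(97.3636) = 1053.2975.

1053.30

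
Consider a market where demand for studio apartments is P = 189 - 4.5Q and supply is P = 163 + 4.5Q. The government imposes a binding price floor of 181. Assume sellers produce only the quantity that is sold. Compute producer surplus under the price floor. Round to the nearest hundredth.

Free-market equilibrium: 189 - 4.5Q = 163 + 4.5Q gives Q* = 2.8889, P* = 176.
At P = 181, buyers demand (189 - 181)/4.5 = 1.7778 while sellers would supply more, so the quantity traded is 1.7778 at price 181.
The supply price at Q = 1.7778 is 171. PS is the trapezoid between 181 and supply over [0, 1.7778]: (1/2)[(181 - 163) + (181 - 171)](1.7778) = 24.8889.

24.89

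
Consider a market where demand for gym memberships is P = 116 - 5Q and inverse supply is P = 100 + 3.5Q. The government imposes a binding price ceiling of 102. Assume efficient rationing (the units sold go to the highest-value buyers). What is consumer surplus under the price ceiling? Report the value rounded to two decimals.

7.18

Free-market equilibrium: 116 - 5Q = 100 + 3.5Q gives Q* = 1.8824, P* = 106.5882.
At P = 102, sellers supply (102 - 100)/3.5 = 0.5714 while buyers want more, so the quantity traded is 0.5714 at price 102.
The demand price at Q = 0.5714 is 113.1429. CS is the trapezoid between demand and 102 over [0, 0.5714]: (1/2)[(116 - 102) + (113.1429 - 102)](0.5714) = 7.1837.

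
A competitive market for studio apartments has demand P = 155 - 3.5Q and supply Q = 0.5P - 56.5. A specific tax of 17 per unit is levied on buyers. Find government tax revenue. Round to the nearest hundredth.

77.27

Rewriting supply in inverse form: P = 113 + 2Q.
Pre-tax equilibrium: 155 - 3.5Q = 113 + 2Q gives Q* = 7.6364, P* = 128.2727.
With the tax, buyers' net willingness to pay falls by 17: (155 - 17) - 3.5Q = 113 + 2Q, so Q_t = 4.5455. Buyers pay P_b = 139.0909; sellers receive P_s = P_b - 17 = 122.0909.
Tax revenue = t x Q_t = 17 x 4.5455 = 77.2727.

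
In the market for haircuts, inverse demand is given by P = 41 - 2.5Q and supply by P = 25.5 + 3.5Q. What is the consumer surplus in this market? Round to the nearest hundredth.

Set 41 - 2.5Q = 25.5 + 3.5Q, which gives 15.5 = 6Q, so Q* = 2.5833 and P* = 41 - 2.5(2.5833) = 34.5417.
CS is the area between the demand curve and P* from 0 to Q*: (1/2)(2.5833)(6.4583) = 8.342.

8.34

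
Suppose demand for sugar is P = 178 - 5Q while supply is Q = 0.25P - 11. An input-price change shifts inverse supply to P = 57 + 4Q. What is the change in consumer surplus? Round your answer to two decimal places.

Rewriting supply in inverse form: P = 44 + 4Q.
Initial equilibrium: Q_0 = 14.8889, P_0 = 103.5556; CS_0 = (1/2)(14.8889)(74.4444) = 554.1975, PS_0 = (1/2)(14.8889)(59.5556) = 443.358.
New equilibrium: 178 - 5Q = 57 + 4Q gives Q_1 = 13.4444, P_1 = 110.7778; CS_1 = 451.8827, PS_1 = 361.5062.
Change in consumer surplus = 451.8827 - 554.1975 = -102.3148.

-102.31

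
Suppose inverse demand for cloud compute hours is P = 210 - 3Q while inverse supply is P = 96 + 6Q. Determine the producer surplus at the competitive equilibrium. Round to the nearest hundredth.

481.33

Set 210 - 3Q = 96 + 6Q, which gives 114 = 9Q, so Q* = 12.6667 and P* = 210 - 3(12.6667) = 172.
Producer surplus is the triangle above supply below P*: (1/2)(12.6667)(172 - 96) = (1/2)(12.6667)(76) = 481.3333.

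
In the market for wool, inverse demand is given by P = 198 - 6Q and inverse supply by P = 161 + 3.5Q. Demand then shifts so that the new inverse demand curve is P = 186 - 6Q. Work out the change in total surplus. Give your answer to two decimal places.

-39.16

Initial equilibrium: Q_0 = 3.8947, P_0 = 174.6316; CS_0 = (1/2)(3.8947)(23.3684) = 45.5069, PS_0 = (1/2)(3.8947)(13.6316) = 26.5457.
New equilibrium: 186 - 6Q = 161 + 3.5Q gives Q_1 = 2.6316, P_1 = 170.2105; CS_1 = 20.7756, PS_1 = 12.1191.
Change in total surplus = (20.7756 + 12.1191) - (45.5069 + 26.5457) = -39.1579.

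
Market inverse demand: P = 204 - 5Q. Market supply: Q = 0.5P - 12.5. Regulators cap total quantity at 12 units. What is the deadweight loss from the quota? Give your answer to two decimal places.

Rewriting supply in inverse form: P = 25 + 2Q.
Unrestricted equilibrium: Q* = (204 - 25)/(5 + 2) = 25.5714.
At Q = 12 the demand price is 204 - 5(12) = 144 and the supply price is 25 + 2(12) = 49.
DWL = (1/2)(gap between curves at 12) x (Q* - 12) = (1/2)(95)(13.5714) = 644.6429.

644.64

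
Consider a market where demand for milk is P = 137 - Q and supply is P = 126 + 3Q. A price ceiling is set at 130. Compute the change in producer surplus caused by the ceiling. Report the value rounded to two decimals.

-8.68

Without the control, 137 - Q = 126 + 3Q so Q* = 2.75 and P* = 134.25.
At P = 130, sellers supply (130 - 126)/3 = 1.3333 while buyers want more, so the quantity traded is 1.3333 at price 130.
PS goes from (1/2)(2.75)(8.25) = 11.3438 to 2.6667 (computed as (130 - 126)(1.3333) - (1/2)(3)(1.3333)^2), a change of -8.6771.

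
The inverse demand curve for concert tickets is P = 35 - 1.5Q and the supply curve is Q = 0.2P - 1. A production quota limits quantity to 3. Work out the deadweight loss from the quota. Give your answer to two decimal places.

8.48

Rewriting supply in inverse form: P = 5 + 5Q.
Without the quota, 35 - 1.5Q = 5 + 5Q gives Q* = 4.6154.
At Q = 3 the demand price is 35 - 1.5(3) = 30.5 and the supply price is 5 + 5(3) = 20.
Deadweight loss is the triangle between the curves from 3 to 4.6154: (1/2)(30.5 - 20)(4.6154 - 3) = 8.4808.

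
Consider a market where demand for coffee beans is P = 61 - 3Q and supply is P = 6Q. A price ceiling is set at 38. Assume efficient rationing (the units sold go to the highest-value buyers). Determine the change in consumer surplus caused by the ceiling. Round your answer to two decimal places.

Free-market equilibrium: 61 - 3Q = 6Q gives Q* = 6.7778, P* = 40.6667.
At P = 38, sellers supply (38 - 0)/6 = 6.3333 while buyers want more, so the quantity traded is 6.3333 at price 38.
CS goes from (1/2)(6.7778)(20.3333) = 68.9074 to 85.5 (computed as (61 - 38)(6.3333) - (1/2)(3)(6.3333)^2), a change of 16.5926.

16.59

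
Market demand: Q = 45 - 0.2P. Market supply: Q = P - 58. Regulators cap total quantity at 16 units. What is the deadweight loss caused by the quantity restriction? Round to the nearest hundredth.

Rewriting demand in inverse form: P = 225 - 5Q.
Rewriting supply in inverse form: P = 58 + Q.
Unrestricted equilibrium: Q* = (225 - 58)/(5 + 1) = 27.8333.
At Q = 16 the demand price is 225 - 5(16) = 145 and the supply price is 58 + (16) = 74.
Deadweight loss is the triangle between the curves from 16 to 27.8333: (1/2)(145 - 74)(27.8333 - 16) = 420.0833.

420.08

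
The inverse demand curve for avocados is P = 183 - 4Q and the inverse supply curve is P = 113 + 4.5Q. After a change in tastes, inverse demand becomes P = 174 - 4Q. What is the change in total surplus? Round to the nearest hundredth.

Initial equilibrium: Q_0 = 8.2353, P_0 = 150.0588; CS_0 = (1/2)(8.2353)(32.9412) = 135.6401, PS_0 = (1/2)(8.2353)(37.0588) = 152.5952.
New equilibrium: 174 - 4Q = 113 + 4.5Q gives Q_1 = 7.1765, P_1 = 145.2941; CS_1 = 103.0035, PS_1 = 115.8789.
Change in total surplus = (103.0035 + 115.8789) - (135.6401 + 152.5952) = -69.3529.

-69.35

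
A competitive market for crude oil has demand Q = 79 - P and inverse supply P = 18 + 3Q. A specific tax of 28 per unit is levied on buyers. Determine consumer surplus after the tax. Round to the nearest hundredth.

34.03

Rewriting demand in inverse form: P = 79 - Q.
Pre-tax equilibrium: 79 - Q = 18 + 3Q gives Q* = 15.25, P* = 63.75.
A tax on buyers shifts demand down by 28: (79 - 28) - Q = 18 + 3Q, so Q_t = 8.25. Buyers pay P_b = 70.75; sellers receive P_s = P_b - 28 = 42.75.
CS = (1/2)(Q_t)(79 - P_b) = (1/2)(8.25)(8.25) = 34.0312.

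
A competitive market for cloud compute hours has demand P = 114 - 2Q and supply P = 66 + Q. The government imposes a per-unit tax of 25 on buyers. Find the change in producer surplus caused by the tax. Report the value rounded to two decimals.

Pre-tax equilibrium: 114 - 2Q = 66 + Q gives Q* = 16, P* = 82.
With the tax, buyers' net willingness to pay falls by 25: (114 - 25) - 2Q = 66 + Q, so Q_t = 7.6667. Buyers pay P_b = 98.6667; sellers receive P_s = P_b - 25 = 73.6667.
PS falls from (1/2)(16)(16) = 128 to (1/2)(7.6667)(7.6667) = 29.3889, a change of -98.6111.

-98.61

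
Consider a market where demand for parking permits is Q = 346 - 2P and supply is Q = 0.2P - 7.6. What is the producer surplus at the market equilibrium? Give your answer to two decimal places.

Rewriting demand in inverse form: P = 173 - 0.5Q.
Rewriting supply in inverse form: P = 38 + 5Q.
Equilibrium: 173 - 0.5Q = 38 + 5Q, so Q* = 24.5455 and P* = 160.7273.
Producer surplus is the triangle above supply below P*: (1/2)(24.5455)(160.7273 - 38) = (1/2)(24.5455)(122.7273) = 1506.1983.

1506.20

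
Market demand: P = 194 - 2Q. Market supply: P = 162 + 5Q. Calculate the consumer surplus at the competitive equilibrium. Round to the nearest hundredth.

20.90

Setting demand equal to supply, 32 = 7Q, so Q* = 4.5714 and P* = 184.8571.
The demand choke price is 194, so CS = (1/2)(Q*)(194 - P*) = (1/2)(4.5714)(9.1429) = 20.898.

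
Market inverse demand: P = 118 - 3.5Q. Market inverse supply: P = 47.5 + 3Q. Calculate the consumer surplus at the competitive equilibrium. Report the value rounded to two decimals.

Set 118 - 3.5Q = 47.5 + 3Q, which gives 70.5 = 6.5Q, so Q* = 10.8462 and P* = 118 - 3.5(10.8462) = 80.0385.
Consumer surplus is the triangle under demand above P*: (1/2)(10.8462)(118 - 80.0385) = (1/2)(10.8462)(37.9615) = 205.8683.

205.87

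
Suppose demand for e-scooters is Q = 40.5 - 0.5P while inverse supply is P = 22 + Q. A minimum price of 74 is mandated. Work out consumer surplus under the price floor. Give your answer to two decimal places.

Rewriting demand in inverse form: P = 81 - 2Q.
Without the control, 81 - 2Q = 22 + Q so Q* = 19.6667 and P* = 41.6667.
At P = 74, buyers demand (81 - 74)/2 = 3.5 while sellers would supply more, so the quantity traded is 3.5 at price 74.
CS is the triangle under demand above 74: (1/2)(3.5)(81 - 74) = 12.25.

12.25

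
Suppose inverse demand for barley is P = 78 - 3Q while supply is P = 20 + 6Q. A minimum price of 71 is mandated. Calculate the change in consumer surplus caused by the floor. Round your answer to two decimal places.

Without the control, 78 - 3Q = 20 + 6Q so Q* = 6.4444 and P* = 58.6667.
At P = 71, buyers demand (78 - 71)/3 = 2.3333 while sellers would supply more, so the quantity traded is 2.3333 at price 71.
CS goes from (1/2)(6.4444)(19.3333) = 62.2963 to 8.1667 (computed as (78 - 71)(2.3333) - (1/2)(3)(2.3333)^2), a change of -54.1296.

-54.13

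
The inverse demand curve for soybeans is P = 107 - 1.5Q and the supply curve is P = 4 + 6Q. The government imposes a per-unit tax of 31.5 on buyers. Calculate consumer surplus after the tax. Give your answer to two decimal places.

Pre-tax equilibrium: 107 - 1.5Q = 4 + 6Q gives Q* = 13.7333, P* = 86.4.
A tax on buyers shifts demand down by 31.5: (107 - 31.5) - 1.5Q = 4 + 6Q, so Q_t = 9.5333. Buyers pay P_b = 92.7; sellers receive P_s = P_b - 31.5 = 61.2.
CS = (1/2)(Q_t)(107 - P_b) = (1/2)(9.5333)(14.3) = 68.1633.

68.16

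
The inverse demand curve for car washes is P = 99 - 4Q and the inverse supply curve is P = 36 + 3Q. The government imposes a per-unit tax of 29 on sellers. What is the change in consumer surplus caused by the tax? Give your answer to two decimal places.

-114.82

Without the tax, 99 - 4Q = 36 + 3Q so Q* = 9 and P* = 63.
A tax on sellers shifts supply up by 29: 99 - 4Q = 36 + 3Q + 29, so Q_t = 4.8571. Buyers pay P_b = 79.5714; sellers receive P_s = P_b - 29 = 50.5714.
Consumers lose the trapezoid between P* and P_b out to Q_t plus the triangle from Q_t to Q*: change in CS = 47.1837 - 162 = -114.8163.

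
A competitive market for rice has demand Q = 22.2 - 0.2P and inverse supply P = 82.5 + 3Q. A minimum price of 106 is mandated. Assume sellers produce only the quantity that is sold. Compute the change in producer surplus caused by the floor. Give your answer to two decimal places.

2.96

Rewriting demand in inverse form: P = 111 - 5Q.
Without the control, 111 - 5Q = 82.5 + 3Q so Q* = 3.5625 and P* = 93.1875.
At the floor price 106, quantity demanded is (111 - 106)/5 = 1; demand is the short side, so Q = 1 trades at P = 106.
PS goes from (1/2)(3.5625)(10.6875) = 19.0371 to 22 (computed as (106 - 82.5)(1) - (1/2)(3)(1)^2), a change of 2.9629.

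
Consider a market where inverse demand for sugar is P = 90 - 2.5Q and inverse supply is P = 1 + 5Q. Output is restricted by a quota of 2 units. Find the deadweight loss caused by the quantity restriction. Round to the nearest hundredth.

Unrestricted equilibrium: Q* = (90 - 1)/(2.5 + 5) = 11.8667.
At Q = 2 the demand price is 90 - 2.5(2) = 85 and the supply price is 1 + 5(2) = 11.
DWL = (1/2)(gap between curves at 2) x (Q* - 2) = (1/2)(74)(9.8667) = 365.0667.

365.07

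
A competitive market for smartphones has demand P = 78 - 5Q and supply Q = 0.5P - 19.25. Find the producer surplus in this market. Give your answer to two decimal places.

31.84

Rewriting supply in inverse form: P = 38.5 + 2Q.
Set 78 - 5Q = 38.5 + 2Q, which gives 39.5 = 7Q, so Q* = 5.6429 and P* = 78 - 5(5.6429) = 49.7857.
The supply curve's price intercept is 38.5, so PS = (1/2)(Q*)(P* - 38.5) = (1/2)(5.6429)(11.2857) = 31.8418.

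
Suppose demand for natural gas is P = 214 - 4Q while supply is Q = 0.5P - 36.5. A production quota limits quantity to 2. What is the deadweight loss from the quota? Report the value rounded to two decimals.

1386.75

Rewriting supply in inverse form: P = 73 + 2Q.
Unrestricted equilibrium: Q* = (214 - 73)/(4 + 2) = 23.5.
At Q = 2 the demand price is 214 - 4(2) = 206 and the supply price is 73 + 2(2) = 77.
DWL = (1/2)(gap between curves at 2) x (Q* - 2) = (1/2)(129)(21.5) = 1386.75.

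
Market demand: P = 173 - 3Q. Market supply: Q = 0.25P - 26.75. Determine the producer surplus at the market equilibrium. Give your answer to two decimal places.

177.80

Rewriting supply in inverse form: P = 107 + 4Q.
Equilibrium: 173 - 3Q = 107 + 4Q, so Q* = 9.4286 and P* = 144.7143.
Producer surplus is the triangle above supply below P*: (1/2)(9.4286)(144.7143 - 107) = (1/2)(9.4286)(37.7143) = 177.7959.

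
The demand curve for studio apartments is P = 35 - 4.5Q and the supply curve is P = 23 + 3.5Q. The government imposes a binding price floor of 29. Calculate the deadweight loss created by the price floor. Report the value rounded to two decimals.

Without the control, 35 - 4.5Q = 23 + 3.5Q so Q* = 1.5 and P* = 28.25.
At the floor price 29, quantity demanded is (35 - 29)/4.5 = 1.3333; demand is the short side, so Q = 1.3333 trades at P = 29.
At Q = 1.3333 the demand price is 29 and the supply price is 27.6667. Deadweight loss is the triangle between the curves from 1.3333 to 1.5: (1/2)(29 - 27.6667)(1.5 - 1.3333) = 0.1111.

0.11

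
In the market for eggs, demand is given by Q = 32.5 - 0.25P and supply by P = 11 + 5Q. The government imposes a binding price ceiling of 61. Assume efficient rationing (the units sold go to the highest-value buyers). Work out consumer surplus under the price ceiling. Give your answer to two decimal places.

490.00

Rewriting demand in inverse form: P = 130 - 4Q.
Without the control, 130 - 4Q = 11 + 5Q so Q* = 13.2222 and P* = 77.1111.
At P = 61, sellers supply (61 - 11)/5 = 10 while buyers want more, so the quantity traded is 10 at price 61.
The demand price at Q = 10 is 90. CS is the trapezoid between demand and 61 over [0, 10]: (1/2)[(130 - 61) + (90 - 61)](10) = 490.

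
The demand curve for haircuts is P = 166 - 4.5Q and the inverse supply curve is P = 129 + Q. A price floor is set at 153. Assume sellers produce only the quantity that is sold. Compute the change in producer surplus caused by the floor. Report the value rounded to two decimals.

Free-market equilibrium: 166 - 4.5Q = 129 + Q gives Q* = 6.7273, P* = 135.7273.
At the floor price 153, quantity demanded is (166 - 153)/4.5 = 2.8889; demand is the short side, so Q = 2.8889 trades at P = 153.
PS goes from (1/2)(6.7273)(6.7273) = 22.6281 to 65.1605 (computed as (153 - 129)(2.8889) - (1/2)(1)(2.8889)^2), a change of 42.5324.

42.53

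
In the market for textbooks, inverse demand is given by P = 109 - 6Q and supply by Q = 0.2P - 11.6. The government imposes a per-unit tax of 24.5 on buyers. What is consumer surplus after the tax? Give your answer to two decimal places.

Rewriting supply in inverse form: P = 58 + 5Q.
Pre-tax equilibrium: 109 - 6Q = 58 + 5Q gives Q* = 4.6364, P* = 81.1818.
With the tax, buyers' net willingness to pay falls by 24.5: (109 - 24.5) - 6Q = 58 + 5Q, so Q_t = 2.4091. Buyers pay P_b = 94.5455; sellers receive P_s = P_b - 24.5 = 70.0455.
Consumer surplus is the triangle under demand above P_b: (1/2)(2.4091)(109 - 94.5455) = 17.4112.

17.41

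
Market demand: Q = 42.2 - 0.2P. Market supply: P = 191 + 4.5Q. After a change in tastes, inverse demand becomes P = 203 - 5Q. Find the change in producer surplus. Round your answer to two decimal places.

-6.38

Rewriting demand in inverse form: P = 211 - 5Q.
Initial equilibrium: Q_0 = 2.1053, P_0 = 200.4737; CS_0 = (1/2)(2.1053)(10.5263) = 11.0803, PS_0 = (1/2)(2.1053)(9.4737) = 9.9723.
New equilibrium: 203 - 5Q = 191 + 4.5Q gives Q_1 = 1.2632, P_1 = 196.6842; CS_1 = 3.9889, PS_1 = 3.59.
Change in producer surplus = 3.59 - 9.9723 = -6.3823.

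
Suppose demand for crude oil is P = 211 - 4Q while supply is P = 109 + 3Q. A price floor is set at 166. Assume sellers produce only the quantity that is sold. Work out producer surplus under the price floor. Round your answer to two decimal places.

451.41

Without the control, 211 - 4Q = 109 + 3Q so Q* = 14.5714 and P* = 152.7143.
At P = 166, buyers demand (211 - 166)/4 = 11.25 while sellers would supply more, so the quantity traded is 11.25 at price 166.
The supply price at Q = 11.25 is 142.75. PS is the trapezoid between 166 and supply over [0, 11.25]: (1/2)[(166 - 109) + (166 - 142.75)](11.25) = 451.4062.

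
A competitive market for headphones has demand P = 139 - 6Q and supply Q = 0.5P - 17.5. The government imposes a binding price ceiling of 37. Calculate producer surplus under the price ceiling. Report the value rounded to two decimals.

Rewriting supply in inverse form: P = 35 + 2Q.
Without the control, 139 - 6Q = 35 + 2Q so Q* = 13 and P* = 61.
At P = 37, sellers supply (37 - 35)/2 = 1 while buyers want more, so the quantity traded is 1 at price 37.
PS is the triangle above supply below 37: (1/2)(1)(37 - 35) = 1.

1.00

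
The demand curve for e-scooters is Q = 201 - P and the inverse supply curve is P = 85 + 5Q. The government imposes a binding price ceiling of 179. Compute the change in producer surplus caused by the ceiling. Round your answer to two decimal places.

Rewriting demand in inverse form: P = 201 - Q.
Without the control, 201 - Q = 85 + 5Q so Q* = 19.3333 and P* = 181.6667.
At the ceiling price 179, quantity supplied is (179 - 85)/5 = 18.8; supply is the short side, so Q = 18.8 trades at P = 179.
PS goes from (1/2)(19.3333)(96.6667) = 934.4444 to 883.6 (computed as (179 - 85)(18.8) - (1/2)(5)(18.8)^2), a change of -50.8444.

-50.84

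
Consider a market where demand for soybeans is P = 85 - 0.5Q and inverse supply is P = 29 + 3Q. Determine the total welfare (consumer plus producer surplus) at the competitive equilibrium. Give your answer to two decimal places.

448.00

Setting demand equal to supply, 56 = 3.5Q, so Q* = 16 and P* = 77.
Total surplus is the full triangle between the curves from 0 to Q*: (1/2)(16)(85 - 29) = 448.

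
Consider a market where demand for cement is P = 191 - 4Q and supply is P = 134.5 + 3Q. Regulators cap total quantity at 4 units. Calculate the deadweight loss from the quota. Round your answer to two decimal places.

58.02

Without the quota, 191 - 4Q = 134.5 + 3Q gives Q* = 8.0714.
At Q = 4 the demand price is 191 - 4(4) = 175 and the supply price is 134.5 + 3(4) = 146.5.
DWL = (1/2)(gap between curves at 4) x (Q* - 4) = (1/2)(28.5)(4.0714) = 58.0179.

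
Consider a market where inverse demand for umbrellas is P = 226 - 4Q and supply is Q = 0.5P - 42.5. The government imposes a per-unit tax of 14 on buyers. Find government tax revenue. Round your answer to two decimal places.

296.33

Rewriting supply in inverse form: P = 85 + 2Q.
Without the tax, 226 - 4Q = 85 + 2Q so Q* = 23.5 and P* = 132.
With the tax, buyers' net willingness to pay falls by 14: (226 - 14) - 4Q = 85 + 2Q, so Q_t = 21.1667. Buyers pay P_b = 141.3333; sellers receive P_s = P_b - 14 = 127.3333.
Revenue is the tax times quantity traded: 14 x 21.1667 = 296.3333.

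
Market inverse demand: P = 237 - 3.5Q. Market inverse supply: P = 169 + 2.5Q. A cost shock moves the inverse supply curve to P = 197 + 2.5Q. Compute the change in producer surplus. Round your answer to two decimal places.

-105.00

Initial equilibrium: Q_0 = 11.3333, P_0 = 197.3333; CS_0 = (1/2)(11.3333)(39.6667) = 224.7778, PS_0 = (1/2)(11.3333)(28.3333) = 160.5556.
New equilibrium: 237 - 3.5Q = 197 + 2.5Q gives Q_1 = 6.6667, P_1 = 213.6667; CS_1 = 77.7778, PS_1 = 55.5556.
Change in producer surplus = 55.5556 - 160.5556 = -105.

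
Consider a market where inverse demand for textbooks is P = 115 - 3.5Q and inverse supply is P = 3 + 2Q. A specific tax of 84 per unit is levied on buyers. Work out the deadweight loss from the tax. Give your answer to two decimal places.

641.45

Pre-tax equilibrium: 115 - 3.5Q = 3 + 2Q gives Q* = 20.3636, P* = 43.7273.
With the tax, buyers' net willingness to pay falls by 84: (115 - 84) - 3.5Q = 3 + 2Q, so Q_t = 5.0909. Buyers pay P_b = 97.1818; sellers receive P_s = P_b - 84 = 13.1818.
The welfare triangle lost has base Q* - Q_t = 15.2727 and height t = 84, so DWL = (1/2)(15.2727)(84) = 641.4545.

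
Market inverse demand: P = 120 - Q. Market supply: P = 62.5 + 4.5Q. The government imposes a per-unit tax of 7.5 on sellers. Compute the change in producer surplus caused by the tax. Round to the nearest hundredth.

Pre-tax equilibrium: 120 - Q = 62.5 + 4.5Q gives Q* = 10.4545, P* = 109.5455.
A tax on sellers shifts supply up by 7.5: 120 - Q = 62.5 + 4.5Q + 7.5, so Q_t = 9.0909. Buyers pay P_b = 110.9091; sellers receive P_s = P_b - 7.5 = 103.4091.
PS falls from (1/2)(10.4545)(47.0455) = 245.9194 to (1/2)(9.0909)(40.9091) = 185.9504, a change of -59.969.

-59.97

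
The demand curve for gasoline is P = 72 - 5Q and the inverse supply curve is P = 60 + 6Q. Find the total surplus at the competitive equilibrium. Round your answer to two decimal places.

Setting demand equal to supply, 12 = 11Q, so Q* = 1.0909 and P* = 66.5455.
Total surplus is the full triangle between the curves from 0 to Q*: (1/2)(1.0909)(72 - 60) = 6.5455.

6.55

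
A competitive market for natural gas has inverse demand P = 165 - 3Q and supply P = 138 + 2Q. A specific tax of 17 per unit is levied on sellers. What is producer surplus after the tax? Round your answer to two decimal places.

Pre-tax equilibrium: 165 - 3Q = 138 + 2Q gives Q* = 5.4, P* = 148.8.
With the tax, sellers need 17 more per unit: 165 - 3Q = 138 + 2Q + 17, so Q_t = 2. Buyers pay P_b = 159; sellers receive P_s = P_b - 17 = 142.
Producer surplus is the triangle above supply below P_s: (1/2)(2)(142 - 138) = 4.

4.00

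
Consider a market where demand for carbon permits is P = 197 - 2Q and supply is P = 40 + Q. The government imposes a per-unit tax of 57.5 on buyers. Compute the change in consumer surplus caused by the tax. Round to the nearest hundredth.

Without the tax, 197 - 2Q = 40 + Q so Q* = 52.3333 and P* = 92.3333.
A tax on buyers shifts demand down by 57.5: (197 - 57.5) - 2Q = 40 + Q, so Q_t = 33.1667. Buyers pay P_b = 130.6667; sellers receive P_s = P_b - 57.5 = 73.1667.
Consumers lose the trapezoid between P* and P_b out to Q_t plus the triangle from Q_t to Q*: change in CS = 1100.0278 - 2738.7778 = -1638.75.

-1638.75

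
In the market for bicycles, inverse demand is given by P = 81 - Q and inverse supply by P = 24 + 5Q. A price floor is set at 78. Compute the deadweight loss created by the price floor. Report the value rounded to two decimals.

126.75

Without the control, 81 - Q = 24 + 5Q so Q* = 9.5 and P* = 71.5.
At the floor price 78, quantity demanded is (81 - 78)/1 = 3; demand is the short side, so Q = 3 trades at P = 78.
At Q = 3 the demand price is 78 and the supply price is 39. Deadweight loss is the triangle between the curves from 3 to 9.5: (1/2)(78 - 39)(9.5 - 3) = 126.75.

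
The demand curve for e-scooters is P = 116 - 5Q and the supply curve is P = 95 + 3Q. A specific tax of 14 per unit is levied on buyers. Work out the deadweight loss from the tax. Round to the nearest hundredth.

12.25

Without the tax, 116 - 5Q = 95 + 3Q so Q* = 2.625 and P* = 102.875.
With the tax, buyers' net willingness to pay falls by 14: (116 - 14) - 5Q = 95 + 3Q, so Q_t = 0.875. Buyers pay P_b = 111.625; sellers receive P_s = P_b - 14 = 97.625.
Deadweight loss is the triangle between the curves from Q_t to Q*: (1/2)(2.625 - 0.875)(14) = 12.25.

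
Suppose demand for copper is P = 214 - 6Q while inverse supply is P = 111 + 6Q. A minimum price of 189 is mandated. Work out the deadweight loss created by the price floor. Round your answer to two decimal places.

117.04

Without the control, 214 - 6Q = 111 + 6Q so Q* = 8.5833 and P* = 162.5.
At P = 189, buyers demand (214 - 189)/6 = 4.1667 while sellers would supply more, so the quantity traded is 4.1667 at price 189.
At Q = 4.1667 the demand price is 189 and the supply price is 136. Deadweight loss is the triangle between the curves from 4.1667 to 8.5833: (1/2)(189 - 136)(8.5833 - 4.1667) = 117.0417.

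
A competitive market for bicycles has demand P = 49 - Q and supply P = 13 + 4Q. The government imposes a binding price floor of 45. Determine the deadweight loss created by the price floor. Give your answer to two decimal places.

25.60

Free-market equilibrium: 49 - Q = 13 + 4Q gives Q* = 7.2, P* = 41.8.
At the floor price 45, quantity demanded is (49 - 45)/1 = 4; demand is the short side, so Q = 4 trades at P = 45.
The lost-trades triangle has base Q* - 4 = 3.2 and height equal to the gap between the curves at Q = 4, which is 45 - 29 = 16. DWL = (1/2)(3.2)(16) = 25.6.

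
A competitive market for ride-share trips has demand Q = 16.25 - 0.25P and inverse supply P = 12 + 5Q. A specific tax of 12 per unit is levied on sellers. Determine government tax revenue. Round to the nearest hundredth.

Rewriting demand in inverse form: P = 65 - 4Q.
Without the tax, 65 - 4Q = 12 + 5Q so Q* = 5.8889 and P* = 41.4444.
With the tax, sellers need 12 more per unit: 65 - 4Q = 12 + 5Q + 12, so Q_t = 4.5556. Buyers pay P_b = 46.7778; sellers receive P_s = P_b - 12 = 34.7778.
Tax revenue = t x Q_t = 12 x 4.5556 = 54.6667.

54.67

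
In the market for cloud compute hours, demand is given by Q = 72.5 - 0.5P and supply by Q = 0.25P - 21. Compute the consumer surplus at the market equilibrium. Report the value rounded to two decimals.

Rewriting demand in inverse form: P = 145 - 2Q.
Rewriting supply in inverse form: P = 84 + 4Q.
Set 145 - 2Q = 84 + 4Q, which gives 61 = 6Q, so Q* = 10.1667 and P* = 145 - 2(10.1667) = 124.6667.
The demand choke price is 145, so CS = (1/2)(Q*)(145 - P*) = (1/2)(10.1667)(20.3333) = 103.3611.

103.36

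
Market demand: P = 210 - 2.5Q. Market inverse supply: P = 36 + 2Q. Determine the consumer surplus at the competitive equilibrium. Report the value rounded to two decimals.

1868.89

Set 210 - 2.5Q = 36 + 2Q, which gives 174 = 4.5Q, so Q* = 38.6667 and P* = 210 - 2.5(38.6667) = 113.3333.
The demand choke price is 210, so CS = (1/2)(Q*)(210 - P*) = (1/2)(38.6667)(96.6667) = 1868.8889.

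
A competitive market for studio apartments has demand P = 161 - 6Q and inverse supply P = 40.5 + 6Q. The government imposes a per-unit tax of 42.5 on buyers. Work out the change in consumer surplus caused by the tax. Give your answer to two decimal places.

Without the tax, 161 - 6Q = 40.5 + 6Q so Q* = 10.0417 and P* = 100.75.
With the tax, buyers' net willingness to pay falls by 42.5: (161 - 42.5) - 6Q = 40.5 + 6Q, so Q_t = 6.5. Buyers pay P_b = 122; sellers receive P_s = P_b - 42.5 = 79.5.
Consumers lose the trapezoid between P* and P_b out to Q_t plus the triangle from Q_t to Q*: change in CS = 126.75 - 302.5052 = -175.7552.

-175.76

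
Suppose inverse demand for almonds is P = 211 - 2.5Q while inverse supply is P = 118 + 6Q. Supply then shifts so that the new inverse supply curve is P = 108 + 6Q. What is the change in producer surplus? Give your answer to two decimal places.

Initial equilibrium: Q_0 = 10.9412, P_0 = 183.6471; CS_0 = (1/2)(10.9412)(27.3529) = 149.6367, PS_0 = (1/2)(10.9412)(65.6471) = 359.128.
New equilibrium: 211 - 2.5Q = 108 + 6Q gives Q_1 = 12.1176, P_1 = 180.7059; CS_1 = 183.5467, PS_1 = 440.5121.
Change in producer surplus = 440.5121 - 359.128 = 81.3841.

81.38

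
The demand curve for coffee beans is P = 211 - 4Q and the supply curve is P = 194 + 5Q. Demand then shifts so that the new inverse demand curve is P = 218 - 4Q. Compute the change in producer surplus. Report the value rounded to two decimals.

Initial equilibrium: Q_0 = 1.8889, P_0 = 203.4444; CS_0 = (1/2)(1.8889)(7.5556) = 7.1358, PS_0 = (1/2)(1.8889)(9.4444) = 8.9198.
New equilibrium: 218 - 4Q = 194 + 5Q gives Q_1 = 2.6667, P_1 = 207.3333; CS_1 = 14.2222, PS_1 = 17.7778.
Change in producer surplus = 17.7778 - 8.9198 = 8.858.

8.86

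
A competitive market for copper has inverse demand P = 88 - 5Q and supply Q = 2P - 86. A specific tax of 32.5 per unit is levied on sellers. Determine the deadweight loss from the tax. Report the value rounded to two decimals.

96.02

Rewriting supply in inverse form: P = 43 + 0.5Q.
Pre-tax equilibrium: 88 - 5Q = 43 + 0.5Q gives Q* = 8.1818, P* = 47.0909.
With the tax, sellers need 32.5 more per unit: 88 - 5Q = 43 + 0.5Q + 32.5, so Q_t = 2.2727. Buyers pay P_b = 76.6364; sellers receive P_s = P_b - 32.5 = 44.1364.
The welfare triangle lost has base Q* - Q_t = 5.9091 and height t = 32.5, so DWL = (1/2)(5.9091)(32.5) = 96.0227.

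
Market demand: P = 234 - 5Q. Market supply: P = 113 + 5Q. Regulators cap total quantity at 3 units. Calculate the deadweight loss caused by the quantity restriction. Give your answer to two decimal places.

414.05

Without the quota, 234 - 5Q = 113 + 5Q gives Q* = 12.1.
At Q = 3 the demand price is 234 - 5(3) = 219 and the supply price is 113 + 5(3) = 128.
DWL = (1/2)(gap between curves at 3) x (Q* - 3) = (1/2)(91)(9.1) = 414.05.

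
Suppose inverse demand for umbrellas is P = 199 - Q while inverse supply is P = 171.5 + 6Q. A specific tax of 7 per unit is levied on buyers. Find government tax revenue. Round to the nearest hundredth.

Pre-tax equilibrium: 199 - Q = 171.5 + 6Q gives Q* = 3.9286, P* = 195.0714.
A tax on buyers shifts demand down by 7: (199 - 7) - Q = 171.5 + 6Q, so Q_t = 2.9286. Buyers pay P_b = 196.0714; sellers receive P_s = P_b - 7 = 189.0714.
Tax revenue = t x Q_t = 7 x 2.9286 = 20.5.

20.50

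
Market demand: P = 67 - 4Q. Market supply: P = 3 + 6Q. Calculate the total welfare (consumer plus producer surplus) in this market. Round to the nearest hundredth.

204.80

Set 67 - 4Q = 3 + 6Q, which gives 64 = 10Q, so Q* = 6.4 and P* = 67 - 4(6.4) = 41.4.
Total surplus is the full triangle between the curves from 0 to Q*: (1/2)(6.4)(67 - 3) = 204.8.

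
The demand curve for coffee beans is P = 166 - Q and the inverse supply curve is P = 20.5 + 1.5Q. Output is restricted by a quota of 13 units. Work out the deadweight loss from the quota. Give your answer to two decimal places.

Unrestricted equilibrium: Q* = (166 - 20.5)/(1 + 1.5) = 58.2.
At Q = 13 the demand price is 166 - (13) = 153 and the supply price is 20.5 + 1.5(13) = 40.
Deadweight loss is the triangle between the curves from 13 to 58.2: (1/2)(153 - 40)(58.2 - 13) = 2553.8.

2553.80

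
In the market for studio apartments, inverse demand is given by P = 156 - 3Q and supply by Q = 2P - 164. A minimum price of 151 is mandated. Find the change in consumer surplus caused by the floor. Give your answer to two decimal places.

Rewriting supply in inverse form: P = 82 + 0.5Q.
Free-market equilibrium: 156 - 3Q = 82 + 0.5Q gives Q* = 21.1429, P* = 92.5714.
At the floor price 151, quantity demanded is (156 - 151)/3 = 1.6667; demand is the short side, so Q = 1.6667 trades at P = 151.
CS goes from (1/2)(21.1429)(63.4286) = 670.5306 to 4.1667 (computed as (156 - 151)(1.6667) - (1/2)(3)(1.6667)^2), a change of -666.3639.

-666.36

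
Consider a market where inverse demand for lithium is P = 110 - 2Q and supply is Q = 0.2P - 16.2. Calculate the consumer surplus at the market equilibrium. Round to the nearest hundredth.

17.16

Rewriting supply in inverse form: P = 81 + 5Q.
Set 110 - 2Q = 81 + 5Q, which gives 29 = 7Q, so Q* = 4.1429 and P* = 110 - 2(4.1429) = 101.7143.
CS is the area between the demand curve and P* from 0 to Q*: (1/2)(4.1429)(8.2857) = 17.1633.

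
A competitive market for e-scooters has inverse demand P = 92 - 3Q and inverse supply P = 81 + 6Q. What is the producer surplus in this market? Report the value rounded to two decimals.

4.48

Setting demand equal to supply, 11 = 9Q, so Q* = 1.2222 and P* = 88.3333.
Producer surplus is the triangle above supply below P*: (1/2)(1.2222)(88.3333 - 81) = (1/2)(1.2222)(7.3333) = 4.4815.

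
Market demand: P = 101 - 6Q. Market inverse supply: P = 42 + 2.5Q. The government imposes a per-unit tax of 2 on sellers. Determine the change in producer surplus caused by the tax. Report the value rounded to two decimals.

-4.01

Without the tax, 101 - 6Q = 42 + 2.5Q so Q* = 6.9412 and P* = 59.3529.
With the tax, sellers need 2 more per unit: 101 - 6Q = 42 + 2.5Q + 2, so Q_t = 6.7059. Buyers pay P_b = 60.7647; sellers receive P_s = P_b - 2 = 58.7647.
Producers lose the trapezoid between P_s and P* out to Q_t plus the triangle from Q_t to Q*: change in PS = 56.2111 - 60.2249 = -4.0138.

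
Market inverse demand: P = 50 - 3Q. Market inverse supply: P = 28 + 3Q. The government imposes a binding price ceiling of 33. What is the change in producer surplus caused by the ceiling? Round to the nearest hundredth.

-16.00

Without the control, 50 - 3Q = 28 + 3Q so Q* = 3.6667 and P* = 39.
At the ceiling price 33, quantity supplied is (33 - 28)/3 = 1.6667; supply is the short side, so Q = 1.6667 trades at P = 33.
PS goes from (1/2)(3.6667)(11) = 20.1667 to 4.1667 (computed as (33 - 28)(1.6667) - (1/2)(3)(1.6667)^2), a change of -16.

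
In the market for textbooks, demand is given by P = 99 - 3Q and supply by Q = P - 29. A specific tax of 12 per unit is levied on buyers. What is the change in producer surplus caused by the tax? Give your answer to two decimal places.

Rewriting supply in inverse form: P = 29 + Q.
Without the tax, 99 - 3Q = 29 + Q so Q* = 17.5 and P* = 46.5.
A tax on buyers shifts demand down by 12: (99 - 12) - 3Q = 29 + Q, so Q_t = 14.5. Buyers pay P_b = 55.5; sellers receive P_s = P_b - 12 = 43.5.
Producers lose the trapezoid between P_s and P* out to Q_t plus the triangle from Q_t to Q*: change in PS = 105.125 - 153.125 = -48.

-48.00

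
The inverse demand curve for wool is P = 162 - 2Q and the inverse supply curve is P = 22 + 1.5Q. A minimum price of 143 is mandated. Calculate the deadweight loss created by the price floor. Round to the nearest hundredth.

Free-market equilibrium: 162 - 2Q = 22 + 1.5Q gives Q* = 40, P* = 82.
At the floor price 143, quantity demanded is (162 - 143)/2 = 9.5; demand is the short side, so Q = 9.5 trades at P = 143.
At Q = 9.5 the demand price is 143 and the supply price is 36.25. Deadweight loss is the triangle between the curves from 9.5 to 40: (1/2)(143 - 36.25)(40 - 9.5) = 1627.9375.

1627.94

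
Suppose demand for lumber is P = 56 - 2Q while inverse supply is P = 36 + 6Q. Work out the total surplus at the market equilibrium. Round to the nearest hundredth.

Equilibrium: 56 - 2Q = 36 + 6Q, so Q* = 2.5 and P* = 51.
CS = (1/2)(2.5)(5) = 6.25 and PS = (1/2)(2.5)(15) = 18.75, so total surplus = 25.

25.00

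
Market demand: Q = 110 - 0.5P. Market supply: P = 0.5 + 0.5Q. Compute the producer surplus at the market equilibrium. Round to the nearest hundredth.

1927.21

Rewriting demand in inverse form: P = 220 - 2Q.
Set 220 - 2Q = 0.5 + 0.5Q, which gives 219.5 = 2.5Q, so Q* = 87.8 and P* = 220 - 2(87.8) = 44.4.
PS is the area between P* and the supply curve from 0 to Q*: (1/2)(87.8)(43.9) = 1927.21.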